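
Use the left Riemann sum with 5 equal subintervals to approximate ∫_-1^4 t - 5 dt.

-20

Δt = (4 − (-1))/5 = 1.
Left endpoints: -1, 0, 1, 2, 3.
f(-1) = -6, f(0) = -5, f(1) = -4, f(2) = -3, f(3) = -2.
Sum = Δt · [f(-1) + f(0) + f(1) + f(2) + f(3)].
Sum = -20.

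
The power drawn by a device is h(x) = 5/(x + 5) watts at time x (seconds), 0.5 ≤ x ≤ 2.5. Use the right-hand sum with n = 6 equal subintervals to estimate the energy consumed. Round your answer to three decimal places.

Δx = (2.5 − 0.5)/6 = 1/3.
Right endpoints: 5/6, 7/6, 1.5, 11/6, 13/6, 2.5.
h(5/6) = 6/7, h(7/6) = 30/37, h(1.5) = 10/13, h(11/6) = 30/41, h(13/6) = 30/43, h(2.5) = 2/3.
Sum = Δx · [h(5/6) + h(7/6) + h(1.5) + ...].
Sum ≈ 1.511.

1.511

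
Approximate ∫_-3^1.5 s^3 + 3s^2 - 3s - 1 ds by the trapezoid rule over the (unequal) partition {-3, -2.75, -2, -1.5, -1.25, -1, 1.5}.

Subinterval widths: 0.25, 0.75, 0.5, 0.25, 0.25, 2.5.
f(-3) = 8, f(-2.75) = 9.140625, f(-2) = 9, f(-1.5) = 6.875, f(-1.25) = 5.484375, f(-1) = 4, f(1.5) = 4.625.
On each subinterval the trapezoid contributes (Δs_i/2)·[f(s_{i-1}) + f(s_i)].
Sum = 26.42578125.

26.42578125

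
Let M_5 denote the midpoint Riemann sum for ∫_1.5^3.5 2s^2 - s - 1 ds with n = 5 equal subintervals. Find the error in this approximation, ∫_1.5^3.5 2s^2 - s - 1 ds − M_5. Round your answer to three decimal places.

0.053

Exact integral: ∫_1.5^3.5 f(s) ds ≈ 19.33333.
M_5 = 19.28.
Error ≈ 19.33333 − 19.28 ≈ 0.053.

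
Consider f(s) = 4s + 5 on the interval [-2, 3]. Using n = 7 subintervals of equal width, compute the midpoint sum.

Δs = (3 − (-2))/7 = 5/7.
Midpoints: -23/14, -13/14, -3/14, 0.5, 17/14, 27/14, 37/14.
f(-23/14) = -11/7, f(-13/14) = 9/7, f(-3/14) = 29/7, f(0.5) = 7, f(17/14) = 69/7, f(27/14) = 89/7, f(37/14) = 109/7.
Sum = Δs · [f(-23/14) + f(-13/14) + f(-3/14) + ...].
Sum = 35.

35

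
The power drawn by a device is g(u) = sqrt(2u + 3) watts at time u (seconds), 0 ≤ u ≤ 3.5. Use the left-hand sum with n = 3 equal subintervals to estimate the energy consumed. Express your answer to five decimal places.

Δu = (3.5 − 0)/3 = 7/6.
Left endpoints: 0, 7/6, 7/3.
g(0) ≈ 1.73205, g(7/6) ≈ 2.30940, g(7/3) ≈ 2.76887.
Sum = Δu · [g(0) + g(7/6) + g(7/3)].
Sum ≈ 7.94538.

7.94538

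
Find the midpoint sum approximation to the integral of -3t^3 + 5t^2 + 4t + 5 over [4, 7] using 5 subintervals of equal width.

-1058.745

Δt = (7 − 4)/5 = 0.6.
Midpoints: 4.3, 4.9, 5.5, 6.1, 6.7.
f(4.3) = -123.871, f(4.9) = -208.297, f(5.5) = -320.875, f(6.1) = -465.493, f(6.7) = -646.039.
Sum = Δt · [f(4.3) + f(4.9) + f(5.5) + f(6.1) + f(6.7)].
Sum = -1058.745.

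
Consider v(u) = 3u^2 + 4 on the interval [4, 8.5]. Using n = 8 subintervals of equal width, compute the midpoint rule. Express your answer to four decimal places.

567.7690

Δu = (8.5 − 4)/8 = 0.5625.
Midpoints: 4.28125, 4.84375, 5.40625, 5.96875, 6.53125, 7.09375, 7.65625, 8.21875.
v(4.28125) = 60403/1024, v(4.84375) = 76171/1024, v(5.40625) = 93883/1024, v(5.96875) = 113539/1024, v(6.53125) = 135139/1024, v(7.09375) = 158683/1024, v(7.65625) = 184171/1024, v(8.21875) = 211603/1024.
Sum = Δu · [v(4.28125) + v(4.84375) + v(5.40625) + ...].
Sum ≈ 567.7690.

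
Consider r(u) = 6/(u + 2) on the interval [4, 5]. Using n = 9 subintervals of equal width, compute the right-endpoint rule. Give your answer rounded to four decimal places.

0.9170

Δu = (5 − 4)/9 = 1/9.
Right endpoints: 37/9, 38/9, 13/3, 40/9, 41/9, 14/3, 43/9, 44/9, 5.
r(37/9) = 54/55, r(38/9) = 27/28, r(13/3) = 18/19, r(40/9) = 27/29, r(41/9) = 54/59, r(14/3) = 0.9, r(43/9) = 54/61, r(44/9) = 27/31, r(5) = 6/7.
Sum = Δu · [r(37/9) + r(38/9) + r(13/3) + ...].
Sum ≈ 0.9170.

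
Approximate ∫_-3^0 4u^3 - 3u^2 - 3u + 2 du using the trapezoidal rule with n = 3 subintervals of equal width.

-99

Δu = (0 − (-3))/3 = 1.
f(-3) = -124, f(-2) = -36, f(-1) = -2, f(0) = 2.
T_3 = (Δu/2)·[f(u_0) + 2f(u_1) + 2f(u_2) + f(u_3)].
Sum = -99.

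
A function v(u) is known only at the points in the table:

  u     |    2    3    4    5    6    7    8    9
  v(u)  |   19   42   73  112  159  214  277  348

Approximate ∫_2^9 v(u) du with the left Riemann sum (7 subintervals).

896

Δu = 1.
Sum = 1·[19 + 42 + 73 + 112 + 159 + 214 + 277] = 896.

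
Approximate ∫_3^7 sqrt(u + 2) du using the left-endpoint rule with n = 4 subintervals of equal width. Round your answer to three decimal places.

Δu = (7 − 3)/4 = 1.
Left endpoints: 3, 4, 5, 6.
f(3) ≈ 2.236, f(4) ≈ 2.449, f(5) ≈ 2.646, f(6) ≈ 2.828.
Sum = Δu · [f(3) + f(4) + f(5) + f(6)].
Sum ≈ 10.160.

10.160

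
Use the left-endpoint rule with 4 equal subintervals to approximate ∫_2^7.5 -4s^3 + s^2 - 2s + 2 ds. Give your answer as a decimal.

Δs = (7.5 − 2)/4 = 1.375.
Left endpoints: 2, 3.375, 4.75, 6.125.
f(2) = -30, f(3.375) = -147.1328125, f(4.75) = -413.625, f(6.125) = -891.8671875.
Sum = Δs · [f(2) + f(3.375) + f(4.75) + f(6.125)].
Sum = -2038.609375.

-2038.609375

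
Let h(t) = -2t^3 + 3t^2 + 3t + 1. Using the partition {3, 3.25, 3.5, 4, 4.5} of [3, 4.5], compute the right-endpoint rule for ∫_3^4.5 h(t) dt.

Subinterval widths: 0.25, 0.25, 0.5, 0.5.
Right endpoints: 3.25, 3.5, 4, 4.5.
h(3.25) = -26.21875, h(3.5) = -37.5, h(4) = -67, h(4.5) = -107.
Sum = Σ Δt_i · h(t_i).
Sum = -102.9296875.

-102.9296875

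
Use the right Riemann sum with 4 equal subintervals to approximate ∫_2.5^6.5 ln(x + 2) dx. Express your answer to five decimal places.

Δx = (6.5 − 2.5)/4 = 1.
Right endpoints: 3.5, 4.5, 5.5, 6.5.
f(3.5) ≈ 1.70475, f(4.5) ≈ 1.87180, f(5.5) ≈ 2.01490, f(6.5) ≈ 2.14007.
Sum = Δx · [f(3.5) + f(4.5) + f(5.5) + f(6.5)].
Sum ≈ 7.73152.

7.73152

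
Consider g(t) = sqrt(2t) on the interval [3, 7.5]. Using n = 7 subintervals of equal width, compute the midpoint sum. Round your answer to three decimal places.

14.469

Δt = (7.5 − 3)/7 = 9/14.
Midpoints: 93/28, 111/28, 129/28, 5.25, 165/28, 183/28, 201/28.
g(93/28) ≈ 2.577, g(111/28) ≈ 2.816, g(129/28) ≈ 3.036, g(5.25) ≈ 3.240, g(165/28) ≈ 3.433, g(183/28) ≈ 3.615, g(201/28) ≈ 3.789.
Sum = Δt · [g(93/28) + g(111/28) + g(129/28) + ...].
Sum ≈ 14.469.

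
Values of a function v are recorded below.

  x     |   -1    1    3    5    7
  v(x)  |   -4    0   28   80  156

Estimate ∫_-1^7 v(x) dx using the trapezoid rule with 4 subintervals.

368

Δx = 2.
T_4 = (2/2)·[(-4) + 2·0 + 2·28 + 2·80 + 156] = 368.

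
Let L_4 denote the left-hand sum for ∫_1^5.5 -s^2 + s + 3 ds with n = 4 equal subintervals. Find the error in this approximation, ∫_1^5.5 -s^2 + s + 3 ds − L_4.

Exact integral: ∫_1^5.5 f(s) ds = -27.
L_4 = -14.02734375.
Error = -27 − (-14.02734375) = -12.97265625.

-12.97265625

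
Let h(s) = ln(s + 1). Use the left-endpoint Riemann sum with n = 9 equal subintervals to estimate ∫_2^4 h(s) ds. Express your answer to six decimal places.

Δs = (4 − 2)/9 = 2/9.
Left endpoints: 2, 20/9, 22/9, 8/3, 26/9, 28/9, 10/3, 32/9, 34/9.
h(2) ≈ 1.098612, h(20/9) ≈ 1.170071, h(22/9) ≈ 1.236763, h(8/3) ≈ 1.299283, h(26/9) ≈ 1.358123, h(28/9) ≈ 1.413693, h(10/3) ≈ 1.466337, h(32/9) ≈ 1.516347, h(34/9) ≈ 1.563976.
Sum = Δs · [h(2) + h(20/9) + h(22/9) + ...].
Sum ≈ 2.694046.

2.694046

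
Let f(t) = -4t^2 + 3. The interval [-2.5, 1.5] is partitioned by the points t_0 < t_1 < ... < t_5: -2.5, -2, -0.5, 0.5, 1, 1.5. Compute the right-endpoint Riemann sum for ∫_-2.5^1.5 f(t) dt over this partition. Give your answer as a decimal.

-5

Subinterval widths: 0.5, 1.5, 1, 0.5, 0.5.
Right endpoints: -2, -0.5, 0.5, 1, 1.5.
f(-2) = -13, f(-0.5) = 2, f(0.5) = 2, f(1) = -1, f(1.5) = -6.
Sum = Σ Δt_i · f(t_i).
Sum = -5.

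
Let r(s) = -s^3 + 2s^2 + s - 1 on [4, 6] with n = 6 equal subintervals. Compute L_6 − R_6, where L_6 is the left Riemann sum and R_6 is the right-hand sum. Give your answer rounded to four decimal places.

L_6 ≈ -132.814815.
R_6 ≈ -169.481481.
L_6 − R_6 ≈ 36.6667.

36.6667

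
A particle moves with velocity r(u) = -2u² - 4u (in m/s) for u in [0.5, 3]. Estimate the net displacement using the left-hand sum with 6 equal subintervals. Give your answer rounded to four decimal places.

Δu = (3 − 0.5)/6 = 5/12.
Left endpoints: 0.5, 11/12, 4/3, 1.75, 13/6, 31/12.
r(0.5) = -2.5, r(11/12) = -385/72, r(4/3) = -80/9, r(1.75) = -13.125, r(13/6) = -325/18, r(31/12) = -1705/72.
Sum = Δu · [r(0.5) + r(11/12) + r(4/3) + ...].
Sum ≈ -29.8322.

-29.8322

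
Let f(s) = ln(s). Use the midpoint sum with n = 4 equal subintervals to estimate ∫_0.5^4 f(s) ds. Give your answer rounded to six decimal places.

Δs = (4 − 0.5)/4 = 0.875.
Midpoints: 0.9375, 1.8125, 2.6875, 3.5625.
f(0.9375) ≈ -0.064539, f(1.8125) ≈ 0.594707, f(2.6875) ≈ 0.988611, f(3.5625) ≈ 1.270463.
Sum = Δs · [f(0.9375) + f(1.8125) + f(2.6875) + f(3.5625)].
Sum ≈ 2.440587.

2.440587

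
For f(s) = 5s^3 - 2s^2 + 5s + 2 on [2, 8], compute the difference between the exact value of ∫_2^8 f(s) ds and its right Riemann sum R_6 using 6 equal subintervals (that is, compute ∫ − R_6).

Exact integral: ∫_2^8 f(s) ds = 4926.
R_6 = 6214.
Error = 4926 − 6214 = -1288.

-1288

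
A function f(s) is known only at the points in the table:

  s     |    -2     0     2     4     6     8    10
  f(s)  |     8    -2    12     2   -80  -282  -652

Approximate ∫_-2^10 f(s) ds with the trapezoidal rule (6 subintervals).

Δs = 2.
T_6 = (2/2)·[8 + 2·(-2) + 2·12 + 2·2 + 2·(-80) + 2·(-282) + (-652)] = -1344.

-1344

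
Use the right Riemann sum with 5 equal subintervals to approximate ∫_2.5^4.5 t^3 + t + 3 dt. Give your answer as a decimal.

Δt = (4.5 − 2.5)/5 = 0.4.
Right endpoints: 2.9, 3.3, 3.7, 4.1, 4.5.
f(2.9) = 30.289, f(3.3) = 42.237, f(3.7) = 57.353, f(4.1) = 76.021, f(4.5) = 98.625.
Sum = Δt · [f(2.9) + f(3.3) + f(3.7) + f(4.1) + f(4.5)].
Sum = 121.81.

121.81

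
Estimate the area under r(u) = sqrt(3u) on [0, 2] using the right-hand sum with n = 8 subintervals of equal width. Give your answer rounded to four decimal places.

Δu = (2 − 0)/8 = 0.25.
Right endpoints: 0.25, 0.5, 0.75, 1, 1.25, 1.5, 1.75, 2.
r(0.25) ≈ 0.8660, r(0.5) ≈ 1.2247, r(0.75) ≈ 1.5000, r(1) ≈ 1.7321, r(1.25) ≈ 1.9365, r(1.5) ≈ 2.1213, r(1.75) ≈ 2.2913, r(2) ≈ 2.4495.
Sum = Δu · [r(0.25) + r(0.5) + r(0.75) + ...].
Sum ≈ 3.5304.

3.5304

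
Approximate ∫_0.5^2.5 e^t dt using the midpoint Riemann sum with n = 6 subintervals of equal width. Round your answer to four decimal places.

Δt = (2.5 − 0.5)/6 = 1/3.
Midpoints: 2/3, 1, 4/3, 5/3, 2, 7/3.
f(2/3) ≈ 1.9477, f(1) ≈ 2.7183, f(4/3) ≈ 3.7937, f(5/3) ≈ 5.2945, f(2) ≈ 7.3891, f(7/3) ≈ 10.3123.
Sum = Δt · [f(2/3) + f(1) + f(4/3) + ...].
Sum ≈ 10.4852.

10.4852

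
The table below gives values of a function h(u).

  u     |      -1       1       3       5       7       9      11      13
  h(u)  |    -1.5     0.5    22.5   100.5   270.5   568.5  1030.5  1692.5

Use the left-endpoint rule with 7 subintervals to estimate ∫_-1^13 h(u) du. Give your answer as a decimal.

3983

Δu = 2.
Sum = 2·[(-1.5) + 0.5 + 22.5 + 100.5 + 270.5 + 568.5 + 1030.5] = 3983.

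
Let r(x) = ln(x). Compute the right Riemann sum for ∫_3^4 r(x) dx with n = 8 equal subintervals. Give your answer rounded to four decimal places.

Δx = (4 − 3)/8 = 0.125.
Right endpoints: 3.125, 3.25, 3.375, 3.5, 3.625, 3.75, 3.875, 4.
r(3.125) ≈ 1.1394, r(3.25) ≈ 1.1787, r(3.375) ≈ 1.2164, r(3.5) ≈ 1.2528, r(3.625) ≈ 1.2879, r(3.75) ≈ 1.3218, r(3.875) ≈ 1.3545, r(4) ≈ 1.3863.
Sum = Δx · [r(3.125) + r(3.25) + r(3.375) + ...].
Sum ≈ 1.2672.

1.2672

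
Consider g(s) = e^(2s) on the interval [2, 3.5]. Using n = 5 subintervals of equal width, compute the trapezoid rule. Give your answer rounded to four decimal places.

536.5550

Δs = (3.5 − 2)/5 = 0.3.
g(2) ≈ 54.5982, g(2.3) ≈ 99.4843, g(2.6) ≈ 181.2722, g(2.9) ≈ 330.2996, g(3.2) ≈ 601.8450, g(3.5) ≈ 1096.6332.
T_5 = (Δs/2)·[g(s_0) + 2g(s_1) + ... + 2g(s_{4}) + g(s_5)].
Sum ≈ 536.5550.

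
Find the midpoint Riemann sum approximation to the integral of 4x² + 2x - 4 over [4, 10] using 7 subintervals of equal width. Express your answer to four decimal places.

Δx = (10 − 4)/7 = 6/7.
Midpoints: 31/7, 37/7, 43/7, 7, 55/7, 61/7, 67/7.
f(31/7) = 4082/49, f(37/7) = 5798/49, f(43/7) = 7802/49, f(7) = 206, f(55/7) = 12674/49, f(61/7) = 15542/49, f(67/7) = 18698/49.
Sum = Δx · [f(31/7) + f(37/7) + f(43/7) + ...].
Sum ≈ 1306.5306.

1306.5306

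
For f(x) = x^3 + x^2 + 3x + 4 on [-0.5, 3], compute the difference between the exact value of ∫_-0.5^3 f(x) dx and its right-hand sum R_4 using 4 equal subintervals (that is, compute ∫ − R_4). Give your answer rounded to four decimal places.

Exact integral: ∫_-0.5^3 f(x) dx ≈ 56.401042.
R_4 ≈ 78.811523.
Error ≈ 56.401042 − 78.811523 ≈ -22.4105.

-22.4105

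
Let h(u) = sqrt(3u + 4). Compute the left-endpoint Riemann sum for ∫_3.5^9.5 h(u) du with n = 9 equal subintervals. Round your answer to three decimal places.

28.267

Δu = (9.5 − 3.5)/9 = 2/3.
Left endpoints: 3.5, 25/6, 29/6, 5.5, 37/6, 41/6, 7.5, 49/6, 53/6.
h(3.5) ≈ 3.808, h(25/6) ≈ 4.062, h(29/6) ≈ 4.301, h(5.5) ≈ 4.528, h(37/6) ≈ 4.743, h(41/6) ≈ 4.950, h(7.5) ≈ 5.148, h(49/6) ≈ 5.339, h(53/6) ≈ 5.523.
Sum = Δu · [h(3.5) + h(25/6) + h(29/6) + ...].
Sum ≈ 28.267.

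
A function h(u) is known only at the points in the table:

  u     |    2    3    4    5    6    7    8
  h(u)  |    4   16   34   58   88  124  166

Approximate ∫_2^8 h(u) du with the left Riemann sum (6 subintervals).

324

Δu = 1.
Sum = 1·[4 + 16 + 34 + 58 + 88 + 124] = 324.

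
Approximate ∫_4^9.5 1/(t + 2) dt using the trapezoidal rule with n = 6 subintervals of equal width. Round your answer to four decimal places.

Δt = (9.5 − 4)/6 = 11/12.
f(4) = 1/6, f(59/12) = 12/83, f(35/6) = 6/47, f(6.75) = 4/35, f(23/3) = 3/29, f(103/12) = 12/127, f(9.5) = 2/23.
T_6 = (Δt/2)·[f(t_0) + 2f(t_1) + ... + 2f(t_{5}) + f(t_6)].
Sum ≈ 0.6520.

0.6520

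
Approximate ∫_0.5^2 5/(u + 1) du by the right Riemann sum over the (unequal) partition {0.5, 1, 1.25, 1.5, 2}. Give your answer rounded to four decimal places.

3.1389

Subinterval widths: 0.5, 0.25, 0.25, 0.5.
Right endpoints: 1, 1.25, 1.5, 2.
f(1) = 2.5, f(1.25) = 20/9, f(1.5) = 2, f(2) = 5/3.
Sum = Σ Δu_i · f(u_i).
Sum ≈ 3.1389.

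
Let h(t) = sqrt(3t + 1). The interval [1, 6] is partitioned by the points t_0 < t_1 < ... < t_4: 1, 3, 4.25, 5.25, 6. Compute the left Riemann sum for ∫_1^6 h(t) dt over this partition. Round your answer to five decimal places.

Subinterval widths: 2, 1.25, 1, 0.75.
Left endpoints: 1, 3, 4.25, 5.25.
h(1) ≈ 2.00000, h(3) ≈ 3.16228, h(4.25) ≈ 3.70810, h(5.25) ≈ 4.09268.
Sum = Σ Δt_i · h(t_i).
Sum ≈ 14.73045.

14.73045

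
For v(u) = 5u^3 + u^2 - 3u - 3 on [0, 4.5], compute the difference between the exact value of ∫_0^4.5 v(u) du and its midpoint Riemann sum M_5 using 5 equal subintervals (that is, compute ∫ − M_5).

10.5553125

Exact integral: ∫_0^4.5 v(u) du = 499.078125.
M_5 = 488.5228125.
Error = 499.078125 − 488.5228125 = 10.5553125.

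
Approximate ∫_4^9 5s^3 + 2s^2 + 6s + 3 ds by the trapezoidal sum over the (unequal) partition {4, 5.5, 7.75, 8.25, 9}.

Subinterval widths: 1.5, 2.25, 0.5, 0.75.
f(4) = 379, f(5.5) = 928.375, f(7.75) = 2497.046875, f(8.25) = 2996.203125, f(9) = 3864.
On each subinterval the trapezoid contributes (Δs_i/2)·[f(s_{i-1}) + f(s_i)].
Sum = 8780.01953125.

8780.01953125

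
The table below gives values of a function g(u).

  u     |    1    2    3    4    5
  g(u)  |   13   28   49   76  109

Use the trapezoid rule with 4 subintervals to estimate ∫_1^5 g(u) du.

214

Δu = 1.
T_4 = (1/2)·[13 + 2·28 + 2·49 + 2·76 + 109] = 214.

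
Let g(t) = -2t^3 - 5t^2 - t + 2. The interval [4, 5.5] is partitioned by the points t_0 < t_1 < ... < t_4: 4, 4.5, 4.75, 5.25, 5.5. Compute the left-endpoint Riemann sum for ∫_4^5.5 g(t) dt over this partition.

-449.0703125

Subinterval widths: 0.5, 0.25, 0.5, 0.25.
Left endpoints: 4, 4.5, 4.75, 5.25.
g(4) = -210, g(4.5) = -286, g(4.75) = -329.90625, g(5.25) = -430.46875.
Sum = Σ Δt_i · g(t_i).
Sum = -449.0703125.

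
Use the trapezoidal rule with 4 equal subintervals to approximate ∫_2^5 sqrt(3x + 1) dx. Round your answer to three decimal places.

Δx = (5 − 2)/4 = 0.75.
f(2) ≈ 2.646, f(2.75) ≈ 3.041, f(3.5) ≈ 3.391, f(4.25) ≈ 3.708, f(5) ≈ 4.000.
T_4 = (Δx/2)·[f(x_0) + 2f(x_1) + 2f(x_2) + 2f(x_3) + f(x_4)].
Sum ≈ 10.098.

10.098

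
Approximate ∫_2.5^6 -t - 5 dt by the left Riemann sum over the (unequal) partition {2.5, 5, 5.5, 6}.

Subinterval widths: 2.5, 0.5, 0.5.
Left endpoints: 2.5, 5, 5.5.
f(2.5) = -7.5, f(5) = -10, f(5.5) = -10.5.
Sum = Σ Δt_i · f(t_i).
Sum = -29.

-29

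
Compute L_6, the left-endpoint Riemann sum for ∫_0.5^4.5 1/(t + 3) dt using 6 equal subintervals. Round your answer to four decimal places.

Δt = (4.5 − 0.5)/6 = 2/3.
Left endpoints: 0.5, 7/6, 11/6, 2.5, 19/6, 23/6.
f(0.5) = 2/7, f(7/6) = 0.24, f(11/6) = 6/29, f(2.5) = 2/11, f(19/6) = 6/37, f(23/6) = 6/41.
Sum = Δt · [f(0.5) + f(7/6) + f(11/6) + ...].
Sum ≈ 0.8153.

0.8153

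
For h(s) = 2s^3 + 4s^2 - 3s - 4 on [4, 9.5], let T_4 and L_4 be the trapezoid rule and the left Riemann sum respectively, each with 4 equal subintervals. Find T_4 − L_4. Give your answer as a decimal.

T_4 ≈ 4946.111328.
L_4 ≈ 3662.376953.
T_4 − L_4 = 1283.734375.

1283.734375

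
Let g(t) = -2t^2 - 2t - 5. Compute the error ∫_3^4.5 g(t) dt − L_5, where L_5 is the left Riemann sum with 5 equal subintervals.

-3.78

Exact integral: ∫_3^4.5 g(t) dt = -61.5.
L_5 = -57.72.
Error = -61.5 − (-57.72) = -3.78.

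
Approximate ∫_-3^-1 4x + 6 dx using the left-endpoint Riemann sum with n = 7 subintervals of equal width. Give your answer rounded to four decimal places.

Δx = (-1 − (-3))/7 = 2/7.
Left endpoints: -3, -19/7, -17/7, -15/7, -13/7, -11/7, -9/7.
f(-3) = -6, f(-19/7) = -34/7, f(-17/7) = -26/7, f(-15/7) = -18/7, f(-13/7) = -10/7, f(-11/7) = -2/7, f(-9/7) = 6/7.
Sum = Δx · [f(-3) + f(-19/7) + f(-17/7) + ...].
Sum ≈ -5.1429.

-5.1429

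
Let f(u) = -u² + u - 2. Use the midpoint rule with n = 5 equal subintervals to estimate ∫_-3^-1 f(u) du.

Δu = (-1 − (-3))/5 = 0.4.
Midpoints: -2.8, -2.4, -2, -1.6, -1.2.
f(-2.8) = -12.64, f(-2.4) = -10.16, f(-2) = -8, f(-1.6) = -6.16, f(-1.2) = -4.64.
Sum = Δu · [f(-2.8) + f(-2.4) + f(-2) + f(-1.6) + f(-1.2)].
Sum = -16.64.

-16.64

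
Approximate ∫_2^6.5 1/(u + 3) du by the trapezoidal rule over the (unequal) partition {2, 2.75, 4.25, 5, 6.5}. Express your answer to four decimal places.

Subinterval widths: 0.75, 1.5, 0.75, 1.5.
f(2) = 0.2, f(2.75) = 4/23, f(4.25) = 4/29, f(5) = 0.125, f(6.5) = 2/19.
On each subinterval the trapezoid contributes (Δu_i/2)·[f(u_{i-1}) + f(u_i)].
Sum ≈ 0.6454.

0.6454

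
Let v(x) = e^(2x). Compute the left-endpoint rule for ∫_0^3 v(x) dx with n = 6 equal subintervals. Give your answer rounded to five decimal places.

Δx = (3 − 0)/6 = 0.5.
Left endpoints: 0, 0.5, 1, 1.5, 2, 2.5.
v(0) ≈ 1.00000, v(0.5) ≈ 2.71828, v(1) ≈ 7.38906, v(1.5) ≈ 20.08554, v(2) ≈ 54.59815, v(2.5) ≈ 148.41316.
Sum = Δx · [v(0) + v(0.5) + v(1) + ...].
Sum ≈ 117.10209.

117.10209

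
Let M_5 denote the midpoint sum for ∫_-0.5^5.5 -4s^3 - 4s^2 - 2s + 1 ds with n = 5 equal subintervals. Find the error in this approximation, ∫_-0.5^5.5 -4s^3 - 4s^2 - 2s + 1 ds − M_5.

-24.48

Exact integral: ∫_-0.5^5.5 f(s) ds = -1161.
M_5 = -1136.52.
Error = -1161 − (-1136.52) = -24.48.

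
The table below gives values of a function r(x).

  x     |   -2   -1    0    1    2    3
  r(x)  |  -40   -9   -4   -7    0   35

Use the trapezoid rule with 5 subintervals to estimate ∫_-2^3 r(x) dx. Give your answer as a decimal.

Δx = 1.
T_5 = (1/2)·[(-40) + 2·(-9) + 2·(-4) + 2·(-7) + 2·0 + 35] = -22.5.

-22.5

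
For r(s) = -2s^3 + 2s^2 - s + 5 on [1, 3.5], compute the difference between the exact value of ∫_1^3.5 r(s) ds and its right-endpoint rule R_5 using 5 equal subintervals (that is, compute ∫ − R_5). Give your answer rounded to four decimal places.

17.1354

Exact integral: ∫_1^3.5 r(s) ds ≈ -39.739583.
R_5 = -56.875.
Error ≈ -39.739583 − (-56.875) ≈ 17.1354.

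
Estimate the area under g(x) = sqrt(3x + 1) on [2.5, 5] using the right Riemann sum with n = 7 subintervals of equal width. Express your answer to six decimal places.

8.907395

Δx = (5 − 2.5)/7 = 5/14.
Right endpoints: 20/7, 45/14, 25/7, 55/14, 30/7, 65/14, 5.
g(20/7) ≈ 3.093773, g(45/14) ≈ 3.262339, g(25/7) ≈ 3.422614, g(55/14) ≈ 3.575712, g(30/7) ≈ 3.722518, g(65/14) ≈ 3.863751, g(5) ≈ 4.000000.
Sum = Δx · [g(20/7) + g(45/14) + g(25/7) + ...].
Sum ≈ 8.907395.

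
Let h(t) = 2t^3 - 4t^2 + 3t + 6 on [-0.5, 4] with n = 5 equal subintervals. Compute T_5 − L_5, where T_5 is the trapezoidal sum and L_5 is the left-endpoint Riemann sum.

T_5 = 97.0425.
L_5 = 61.605.
T_5 − L_5 = 35.4375.

35.4375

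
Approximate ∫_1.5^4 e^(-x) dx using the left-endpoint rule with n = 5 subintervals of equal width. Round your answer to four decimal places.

0.2603

Δx = (4 − 1.5)/5 = 0.5.
Left endpoints: 1.5, 2, 2.5, 3, 3.5.
f(1.5) ≈ 0.2231, f(2) ≈ 0.1353, f(2.5) ≈ 0.0821, f(3) ≈ 0.0498, f(3.5) ≈ 0.0302.
Sum = Δx · [f(1.5) + f(2) + f(2.5) + f(3) + f(3.5)].
Sum ≈ 0.2603.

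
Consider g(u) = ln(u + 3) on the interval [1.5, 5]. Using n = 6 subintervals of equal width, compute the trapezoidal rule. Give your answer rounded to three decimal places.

6.364

Δu = (5 − 1.5)/6 = 7/12.
g(1.5) ≈ 1.504, g(25/12) ≈ 1.626, g(8/3) ≈ 1.735, g(3.25) ≈ 1.833, g(23/6) ≈ 1.922, g(53/12) ≈ 2.004, g(5) ≈ 2.079.
T_6 = (Δu/2)·[g(u_0) + 2g(u_1) + ... + 2g(u_{5}) + g(u_6)].
Sum ≈ 6.364.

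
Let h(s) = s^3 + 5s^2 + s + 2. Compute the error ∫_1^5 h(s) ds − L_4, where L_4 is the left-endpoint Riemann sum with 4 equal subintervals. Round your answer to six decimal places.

Exact integral: ∫_1^5 h(s) ds ≈ 382.66666667.
L_4 = 268.
Error ≈ 382.66666667 − 268 ≈ 114.666667.

114.666667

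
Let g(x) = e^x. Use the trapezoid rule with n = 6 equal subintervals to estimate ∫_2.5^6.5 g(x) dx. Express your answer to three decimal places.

Δx = (6.5 − 2.5)/6 = 2/3.
g(2.5) ≈ 12.182, g(19/6) ≈ 23.728, g(23/6) ≈ 46.216, g(4.5) ≈ 90.017, g(31/6) ≈ 175.329, g(35/6) ≈ 341.495, g(6.5) ≈ 665.142.
T_6 = (Δx/2)·[g(x_0) + 2g(x_1) + ... + 2g(x_{5}) + g(x_6)].
Sum ≈ 676.966.

676.966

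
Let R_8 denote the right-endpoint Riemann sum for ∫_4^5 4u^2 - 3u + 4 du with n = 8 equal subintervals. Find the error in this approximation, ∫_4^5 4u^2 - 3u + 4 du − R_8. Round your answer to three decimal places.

Exact integral: ∫_4^5 f(u) du ≈ 71.83333.
R_8 = 73.90625.
Error ≈ 71.83333 − 73.90625 ≈ -2.073.

-2.073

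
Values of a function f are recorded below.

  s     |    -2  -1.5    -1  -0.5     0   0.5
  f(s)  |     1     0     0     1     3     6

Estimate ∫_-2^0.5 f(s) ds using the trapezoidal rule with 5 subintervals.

3.75

Δs = 0.5.
T_5 = (0.5/2)·[1 + 2·0 + 2·0 + 2·1 + 2·3 + 6] = 3.75.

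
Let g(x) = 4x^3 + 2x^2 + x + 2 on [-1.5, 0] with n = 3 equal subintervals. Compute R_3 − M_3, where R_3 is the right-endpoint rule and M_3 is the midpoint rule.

R_3 = 1.25.
M_3 = -0.71875.
R_3 − M_3 = 1.96875.

1.96875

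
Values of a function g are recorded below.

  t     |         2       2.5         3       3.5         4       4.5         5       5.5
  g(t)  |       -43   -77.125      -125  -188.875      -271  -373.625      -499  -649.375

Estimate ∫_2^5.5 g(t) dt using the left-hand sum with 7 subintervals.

Δt = 0.5.
Sum = 0.5·[(-43) + (-77.125) + (-125) + (-188.875) + (-271) + (-373.625) + (-499)] = -788.8125.

-788.8125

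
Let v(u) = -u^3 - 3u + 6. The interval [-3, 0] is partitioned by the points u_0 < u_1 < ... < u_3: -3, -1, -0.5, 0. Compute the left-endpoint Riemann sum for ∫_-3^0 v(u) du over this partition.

Subinterval widths: 2, 0.5, 0.5.
Left endpoints: -3, -1, -0.5.
v(-3) = 42, v(-1) = 10, v(-0.5) = 7.625.
Sum = Σ Δu_i · v(u_i).
Sum = 92.8125.

92.8125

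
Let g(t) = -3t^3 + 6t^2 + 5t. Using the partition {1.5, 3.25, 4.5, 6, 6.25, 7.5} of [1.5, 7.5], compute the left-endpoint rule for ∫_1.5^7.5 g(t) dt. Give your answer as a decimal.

-888.2265625

Subinterval widths: 1.75, 1.25, 1.5, 0.25, 1.25.
Left endpoints: 1.5, 3.25, 4.5, 6, 6.25.
g(1.5) = 10.875, g(3.25) = -23.359375, g(4.5) = -129.375, g(6) = -402, g(6.25) = -466.796875.
Sum = Σ Δt_i · g(t_i).
Sum = -888.2265625.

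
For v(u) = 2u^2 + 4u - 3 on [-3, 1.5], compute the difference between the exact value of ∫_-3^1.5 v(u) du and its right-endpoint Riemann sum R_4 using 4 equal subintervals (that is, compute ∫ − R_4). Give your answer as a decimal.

-4.4296875

Exact integral: ∫_-3^1.5 v(u) du = -6.75.
R_4 = -2.3203125.
Error = -6.75 − (-2.3203125) = -4.4296875.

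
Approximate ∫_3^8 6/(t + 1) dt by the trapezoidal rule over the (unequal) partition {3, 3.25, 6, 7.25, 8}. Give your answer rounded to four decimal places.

4.9967

Subinterval widths: 0.25, 2.75, 1.25, 0.75.
f(3) = 1.5, f(3.25) = 24/17, f(6) = 6/7, f(7.25) = 8/11, f(8) = 2/3.
On each subinterval the trapezoid contributes (Δt_i/2)·[f(t_{i-1}) + f(t_i)].
Sum ≈ 4.9967.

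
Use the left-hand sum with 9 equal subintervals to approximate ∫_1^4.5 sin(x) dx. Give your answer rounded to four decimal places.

1.0953

Δx = (4.5 − 1)/9 = 7/18.
Left endpoints: 1, 25/18, 16/9, 13/6, 23/9, 53/18, 10/3, 67/18, 37/9.
f(1) ≈ 0.8415, f(25/18) ≈ 0.9835, f(16/9) ≈ 0.9787, f(13/6) ≈ 0.8277, f(23/9) ≈ 0.5531, f(53/18) ≈ 0.1959, f(10/3) ≈ -0.1906, f(67/18) ≈ -0.5486, f(37/9) ≈ -0.8246.
Sum = Δx · [f(1) + f(25/18) + f(16/9) + ...].
Sum ≈ 1.0953.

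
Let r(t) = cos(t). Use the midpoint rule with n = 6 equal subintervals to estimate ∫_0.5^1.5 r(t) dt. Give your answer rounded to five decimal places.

0.51867

Δt = (1.5 − 0.5)/6 = 1/6.
Midpoints: 7/12, 0.75, 11/12, 13/12, 1.25, 17/12.
r(7/12) ≈ 0.83463, r(0.75) ≈ 0.73169, r(11/12) ≈ 0.60847, r(13/12) ≈ 0.46839, r(1.25) ≈ 0.31532, r(17/12) ≈ 0.15352.
Sum = Δt · [r(7/12) + r(0.75) + r(11/12) + ...].
Sum ≈ 0.51867.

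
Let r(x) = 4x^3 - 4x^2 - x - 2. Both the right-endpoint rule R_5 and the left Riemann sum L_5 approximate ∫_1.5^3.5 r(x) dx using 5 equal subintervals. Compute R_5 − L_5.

R_5 = 107.92.
L_5 = 61.52.
R_5 − L_5 = 46.4.

46.4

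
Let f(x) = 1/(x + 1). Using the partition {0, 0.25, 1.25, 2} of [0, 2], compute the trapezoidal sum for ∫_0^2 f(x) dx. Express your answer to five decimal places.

1.13889

Subinterval widths: 0.25, 1, 0.75.
f(0) = 1, f(0.25) = 0.8, f(1.25) = 4/9, f(2) = 1/3.
On each subinterval the trapezoid contributes (Δx_i/2)·[f(x_{i-1}) + f(x_i)].
Sum ≈ 1.13889.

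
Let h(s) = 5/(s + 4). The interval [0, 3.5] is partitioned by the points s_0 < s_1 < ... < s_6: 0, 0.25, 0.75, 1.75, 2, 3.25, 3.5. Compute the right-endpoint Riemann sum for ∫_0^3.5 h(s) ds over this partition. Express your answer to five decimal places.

Subinterval widths: 0.25, 0.5, 1, 0.25, 1.25, 0.25.
Right endpoints: 0.25, 0.75, 1.75, 2, 3.25, 3.5.
h(0.25) = 20/17, h(0.75) = 20/19, h(1.75) = 20/23, h(2) = 5/6, h(3.25) = 20/29, h(3.5) = 2/3.
Sum = Σ Δs_i · h(s_i).
Sum ≈ 2.92707.

2.92707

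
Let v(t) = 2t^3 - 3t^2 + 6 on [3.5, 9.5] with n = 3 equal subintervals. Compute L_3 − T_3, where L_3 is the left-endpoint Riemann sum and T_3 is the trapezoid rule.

L_3 = 1968.
T_3 = 3363.
L_3 − T_3 = -1395.

-1395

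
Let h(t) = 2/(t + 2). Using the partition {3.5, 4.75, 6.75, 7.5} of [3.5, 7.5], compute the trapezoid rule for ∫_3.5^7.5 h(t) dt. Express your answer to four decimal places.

Subinterval widths: 1.25, 2, 0.75.
h(3.5) = 4/11, h(4.75) = 8/27, h(6.75) = 8/35, h(7.5) = 4/19.
On each subinterval the trapezoid contributes (Δt_i/2)·[h(t_{i-1}) + h(t_i)].
Sum ≈ 1.1020.

1.1020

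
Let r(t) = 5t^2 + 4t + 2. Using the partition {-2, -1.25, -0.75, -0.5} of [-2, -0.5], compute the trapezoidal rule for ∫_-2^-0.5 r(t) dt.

9.09375

Subinterval widths: 0.75, 0.5, 0.25.
r(-2) = 14, r(-1.25) = 4.8125, r(-0.75) = 1.8125, r(-0.5) = 1.25.
On each subinterval the trapezoid contributes (Δt_i/2)·[r(t_{i-1}) + r(t_i)].
Sum = 9.09375.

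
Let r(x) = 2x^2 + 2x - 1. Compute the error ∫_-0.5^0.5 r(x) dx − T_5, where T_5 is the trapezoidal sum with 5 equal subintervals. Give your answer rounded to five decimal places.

Exact integral: ∫_-0.5^0.5 r(x) dx ≈ -0.8333333.
T_5 = -0.82.
Error ≈ -0.8333333 − (-0.82) ≈ -0.01333.

-0.01333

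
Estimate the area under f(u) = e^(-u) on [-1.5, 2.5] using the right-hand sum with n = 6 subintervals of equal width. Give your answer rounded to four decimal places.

Δu = (2.5 − (-1.5))/6 = 2/3.
Right endpoints: -5/6, -1/6, 0.5, 7/6, 11/6, 2.5.
f(-5/6) ≈ 2.3010, f(-1/6) ≈ 1.1814, f(0.5) ≈ 0.6065, f(7/6) ≈ 0.3114, f(11/6) ≈ 0.1599, f(2.5) ≈ 0.0821.
Sum = Δu · [f(-5/6) + f(-1/6) + f(0.5) + ...].
Sum ≈ 3.0948.

3.0948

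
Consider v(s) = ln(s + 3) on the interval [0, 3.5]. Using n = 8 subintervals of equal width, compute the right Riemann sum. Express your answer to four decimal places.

Δs = (3.5 − 0)/8 = 0.4375.
Right endpoints: 0.4375, 0.875, 1.3125, 1.75, 2.1875, 2.625, 3.0625, 3.5.
v(0.4375) ≈ 1.2347, v(0.875) ≈ 1.3545, v(1.3125) ≈ 1.4615, v(1.75) ≈ 1.5581, v(2.1875) ≈ 1.6463, v(2.625) ≈ 1.7272, v(3.0625) ≈ 1.8021, v(3.5) ≈ 1.8718.
Sum = Δs · [v(0.4375) + v(0.875) + v(1.3125) + ...].
Sum ≈ 5.5372.

5.5372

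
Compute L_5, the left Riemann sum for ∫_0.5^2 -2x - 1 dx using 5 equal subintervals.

Δx = (2 − 0.5)/5 = 0.3.
Left endpoints: 0.5, 0.8, 1.1, 1.4, 1.7.
f(0.5) = -2, f(0.8) = -2.6, f(1.1) = -3.2, f(1.4) = -3.8, f(1.7) = -4.4.
Sum = Δx · [f(0.5) + f(0.8) + f(1.1) + f(1.4) + f(1.7)].
Sum = -4.8.

-4.8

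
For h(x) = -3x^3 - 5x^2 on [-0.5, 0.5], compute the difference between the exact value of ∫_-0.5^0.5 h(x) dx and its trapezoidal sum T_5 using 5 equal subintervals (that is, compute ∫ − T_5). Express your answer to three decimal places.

0.033

Exact integral: ∫_-0.5^0.5 h(x) dx ≈ -0.41667.
T_5 = -0.45.
Error ≈ -0.41667 − (-0.45) ≈ 0.033.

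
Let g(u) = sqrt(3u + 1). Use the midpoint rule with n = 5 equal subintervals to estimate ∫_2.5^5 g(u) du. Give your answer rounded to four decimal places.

8.7167

Δu = (5 − 2.5)/5 = 0.5.
Midpoints: 2.75, 3.25, 3.75, 4.25, 4.75.
g(2.75) ≈ 3.0414, g(3.25) ≈ 3.2787, g(3.75) ≈ 3.5000, g(4.25) ≈ 3.7081, g(4.75) ≈ 3.9051.
Sum = Δu · [g(2.75) + g(3.25) + g(3.75) + g(4.25) + g(4.75)].
Sum ≈ 8.7167.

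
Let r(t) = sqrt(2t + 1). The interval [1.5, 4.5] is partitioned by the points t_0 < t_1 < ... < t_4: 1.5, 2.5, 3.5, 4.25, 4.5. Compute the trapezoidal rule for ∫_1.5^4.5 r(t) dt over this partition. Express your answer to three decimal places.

7.861

Subinterval widths: 1, 1, 0.75, 0.25.
r(1.5) ≈ 2.000, r(2.5) ≈ 2.449, r(3.5) ≈ 2.828, r(4.25) ≈ 3.082, r(4.5) ≈ 3.162.
On each subinterval the trapezoid contributes (Δt_i/2)·[r(t_{i-1}) + r(t_i)].
Sum ≈ 7.861.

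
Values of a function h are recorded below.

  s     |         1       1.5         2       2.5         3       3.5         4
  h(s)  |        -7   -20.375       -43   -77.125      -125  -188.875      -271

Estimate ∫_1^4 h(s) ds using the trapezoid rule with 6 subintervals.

Δs = 0.5.
T_6 = (0.5/2)·[(-7) + 2·(-20.375) + 2·(-43) + 2·(-77.125) + 2·(-125) + 2·(-188.875) + (-271)] = -296.6875.

-296.6875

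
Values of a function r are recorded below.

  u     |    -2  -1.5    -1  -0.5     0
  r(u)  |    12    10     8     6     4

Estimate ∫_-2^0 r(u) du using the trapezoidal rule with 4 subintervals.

16

Δu = 0.5.
T_4 = (0.5/2)·[12 + 2·10 + 2·8 + 2·6 + 4] = 16.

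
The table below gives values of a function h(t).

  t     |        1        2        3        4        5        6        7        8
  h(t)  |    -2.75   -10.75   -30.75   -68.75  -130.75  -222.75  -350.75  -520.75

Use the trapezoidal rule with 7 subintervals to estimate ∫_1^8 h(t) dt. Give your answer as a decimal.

Δt = 1.
T_7 = (1/2)·[(-2.75) + 2·(-10.75) + 2·(-30.75) + 2·(-68.75) + 2·(-130.75) + 2·(-222.75) + 2·(-350.75) + (-520.75)] = -1076.25.

-1076.25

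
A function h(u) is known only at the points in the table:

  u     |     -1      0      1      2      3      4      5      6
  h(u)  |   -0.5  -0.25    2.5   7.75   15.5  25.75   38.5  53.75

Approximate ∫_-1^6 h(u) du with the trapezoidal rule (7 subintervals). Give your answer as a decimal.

116.375

Δu = 1.
T_7 = (1/2)·[(-0.5) + 2·(-0.25) + 2·2.5 + 2·7.75 + 2·15.5 + 2·25.75 + 2·38.5 + 53.75] = 116.375.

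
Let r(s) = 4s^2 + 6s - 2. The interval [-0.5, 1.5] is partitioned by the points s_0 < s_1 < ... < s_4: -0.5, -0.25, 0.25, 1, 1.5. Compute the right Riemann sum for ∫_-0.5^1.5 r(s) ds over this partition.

Subinterval widths: 0.25, 0.5, 0.75, 0.5.
Right endpoints: -0.25, 0.25, 1, 1.5.
r(-0.25) = -3.25, r(0.25) = -0.25, r(1) = 8, r(1.5) = 16.
Sum = Σ Δs_i · r(s_i).
Sum = 13.0625.

13.0625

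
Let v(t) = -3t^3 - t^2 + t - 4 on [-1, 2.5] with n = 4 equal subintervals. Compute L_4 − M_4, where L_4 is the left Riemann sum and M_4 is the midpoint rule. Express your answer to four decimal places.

17.3940

L_4 ≈ -26.338867.
M_4 ≈ -43.732910.
L_4 − M_4 ≈ 17.3940.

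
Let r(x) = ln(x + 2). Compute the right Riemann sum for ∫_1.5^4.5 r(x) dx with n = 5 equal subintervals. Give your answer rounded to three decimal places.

4.964

Δx = (4.5 − 1.5)/5 = 0.6.
Right endpoints: 2.1, 2.7, 3.3, 3.9, 4.5.
r(2.1) ≈ 1.411, r(2.7) ≈ 1.548, r(3.3) ≈ 1.668, r(3.9) ≈ 1.775, r(4.5) ≈ 1.872.
Sum = Δx · [r(2.1) + r(2.7) + r(3.3) + r(3.9) + r(4.5)].
Sum ≈ 4.964.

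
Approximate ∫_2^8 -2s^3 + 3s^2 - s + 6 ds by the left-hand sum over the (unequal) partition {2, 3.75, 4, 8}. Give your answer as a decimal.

Subinterval widths: 1.75, 0.25, 4.
Left endpoints: 2, 3.75, 4.
f(2) = 0, f(3.75) = -61.03125, f(4) = -78.
Sum = Σ Δs_i · f(s_i).
Sum = -327.2578125.

-327.2578125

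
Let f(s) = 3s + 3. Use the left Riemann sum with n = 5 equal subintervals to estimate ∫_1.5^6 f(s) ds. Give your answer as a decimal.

58.05

Δs = (6 − 1.5)/5 = 0.9.
Left endpoints: 1.5, 2.4, 3.3, 4.2, 5.1.
f(1.5) = 7.5, f(2.4) = 10.2, f(3.3) = 12.9, f(4.2) = 15.6, f(5.1) = 18.3.
Sum = Δs · [f(1.5) + f(2.4) + f(3.3) + f(4.2) + f(5.1)].
Sum = 58.05.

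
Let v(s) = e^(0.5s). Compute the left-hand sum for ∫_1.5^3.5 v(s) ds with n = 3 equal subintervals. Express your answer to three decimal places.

6.130

Δs = (3.5 − 1.5)/3 = 2/3.
Left endpoints: 1.5, 13/6, 17/6.
v(1.5) ≈ 2.117, v(13/6) ≈ 2.955, v(17/6) ≈ 4.123.
Sum = Δs · [v(1.5) + v(13/6) + v(17/6)].
Sum ≈ 6.130.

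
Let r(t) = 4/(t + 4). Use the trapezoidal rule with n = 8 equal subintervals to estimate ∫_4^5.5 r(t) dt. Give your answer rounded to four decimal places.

Δt = (5.5 − 4)/8 = 0.1875.
r(4) = 0.5, r(4.1875) = 64/131, r(4.375) = 32/67, r(4.5625) = 64/137, r(4.75) = 16/35, r(4.9375) = 64/143, r(5.125) = 32/73, r(5.3125) = 64/149, r(5.5) = 8/19.
T_8 = (Δt/2)·[r(t_0) + 2r(t_1) + ... + 2r(t_{7}) + r(t_8)].
Sum ≈ 0.6875.

0.6875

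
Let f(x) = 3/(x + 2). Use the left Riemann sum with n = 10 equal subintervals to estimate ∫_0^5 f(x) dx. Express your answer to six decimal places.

Δx = (5 − 0)/10 = 0.5.
Left endpoints: 0, 0.5, 1, 1.5, 2, 2.5, 3, 3.5, 4, 4.5.
f(0) = 1.5, f(0.5) = 1.2, f(1) = 1, f(1.5) = 6/7, f(2) = 0.75, f(2.5) = 2/3, f(3) = 0.6, f(3.5) = 6/11, f(4) = 0.5, f(4.5) = 6/13.
Sum = Δx · [f(0) + f(0.5) + f(1) + ...].
Sum ≈ 4.040401.

4.040401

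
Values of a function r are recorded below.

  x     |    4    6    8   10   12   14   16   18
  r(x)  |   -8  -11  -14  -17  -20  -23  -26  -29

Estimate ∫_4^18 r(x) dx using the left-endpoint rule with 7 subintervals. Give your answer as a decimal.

Δx = 2.
Sum = 2·[(-8) + (-11) + (-14) + (-17) + (-20) + (-23) + (-26)] = -238.

-238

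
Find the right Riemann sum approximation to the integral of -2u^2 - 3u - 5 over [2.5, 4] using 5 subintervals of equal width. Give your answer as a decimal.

-58.02

Δu = (4 − 2.5)/5 = 0.3.
Right endpoints: 2.8, 3.1, 3.4, 3.7, 4.
f(2.8) = -29.08, f(3.1) = -33.52, f(3.4) = -38.32, f(3.7) = -43.48, f(4) = -49.
Sum = Δu · [f(2.8) + f(3.1) + f(3.4) + f(3.7) + f(4)].
Sum = -58.02.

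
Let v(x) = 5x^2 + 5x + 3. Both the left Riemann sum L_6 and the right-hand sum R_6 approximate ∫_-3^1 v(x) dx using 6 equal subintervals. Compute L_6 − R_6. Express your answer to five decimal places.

L_6 ≈ 46.8148148.
R_6 ≈ 33.4814815.
L_6 − R_6 ≈ 13.33333.

13.33333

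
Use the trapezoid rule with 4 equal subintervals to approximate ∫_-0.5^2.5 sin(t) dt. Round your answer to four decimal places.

1.5993

Δt = (2.5 − (-0.5))/4 = 0.75.
f(-0.5) ≈ -0.4794, f(0.25) ≈ 0.2474, f(1) ≈ 0.8415, f(1.75) ≈ 0.9840, f(2.5) ≈ 0.5985.
T_4 = (Δt/2)·[f(t_0) + 2f(t_1) + 2f(t_2) + 2f(t_3) + f(t_4)].
Sum ≈ 1.5993.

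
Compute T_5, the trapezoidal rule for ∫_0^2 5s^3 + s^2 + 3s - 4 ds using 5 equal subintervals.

Δs = (2 − 0)/5 = 0.4.
f(0) = -4, f(0.4) = -2.32, f(0.8) = 1.6, f(1.2) = 9.68, f(1.6) = 23.84, f(2) = 46.
T_5 = (Δs/2)·[f(s_0) + 2f(s_1) + ... + 2f(s_{4}) + f(s_5)].
Sum = 21.52.

21.52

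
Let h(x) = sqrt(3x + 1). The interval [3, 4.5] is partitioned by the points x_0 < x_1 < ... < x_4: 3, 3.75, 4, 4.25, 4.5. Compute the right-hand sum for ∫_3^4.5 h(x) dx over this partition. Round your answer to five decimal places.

5.40538

Subinterval widths: 0.75, 0.25, 0.25, 0.25.
Right endpoints: 3.75, 4, 4.25, 4.5.
h(3.75) ≈ 3.50000, h(4) ≈ 3.60555, h(4.25) ≈ 3.70810, h(4.5) ≈ 3.80789.
Sum = Σ Δx_i · h(x_i).
Sum ≈ 5.40538.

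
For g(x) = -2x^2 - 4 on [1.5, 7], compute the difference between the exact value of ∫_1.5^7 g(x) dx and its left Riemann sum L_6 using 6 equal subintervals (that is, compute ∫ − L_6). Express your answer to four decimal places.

Exact integral: ∫_1.5^7 g(x) dx ≈ -248.416667.
L_6 ≈ -207.103009.
Error ≈ -248.416667 − (-207.103009) ≈ -41.3137.

-41.3137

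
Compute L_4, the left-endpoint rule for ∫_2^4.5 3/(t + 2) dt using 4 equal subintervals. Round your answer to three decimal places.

Δt = (4.5 − 2)/4 = 0.625.
Left endpoints: 2, 2.625, 3.25, 3.875.
f(2) = 0.75, f(2.625) = 24/37, f(3.25) = 4/7, f(3.875) = 24/47.
Sum = Δt · [f(2) + f(2.625) + f(3.25) + f(3.875)].
Sum ≈ 1.550.

1.550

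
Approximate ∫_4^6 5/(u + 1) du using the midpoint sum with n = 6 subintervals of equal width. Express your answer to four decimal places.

1.6819

Δu = (6 − 4)/6 = 1/3.
Midpoints: 25/6, 4.5, 29/6, 31/6, 5.5, 35/6.
f(25/6) = 30/31, f(4.5) = 10/11, f(29/6) = 6/7, f(31/6) = 30/37, f(5.5) = 10/13, f(35/6) = 30/41.
Sum = Δu · [f(25/6) + f(4.5) + f(29/6) + ...].
Sum ≈ 1.6819.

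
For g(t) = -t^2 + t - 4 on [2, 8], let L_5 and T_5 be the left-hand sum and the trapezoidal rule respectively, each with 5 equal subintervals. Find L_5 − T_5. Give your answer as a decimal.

L_5 = -131.04.
T_5 = -163.44.
L_5 − T_5 = 32.4.

32.4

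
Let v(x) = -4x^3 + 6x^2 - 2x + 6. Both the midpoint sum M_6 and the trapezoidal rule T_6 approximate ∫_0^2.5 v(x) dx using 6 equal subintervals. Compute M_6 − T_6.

M_6 ≈ 1.263021.
T_6 ≈ 0.286458.
M_6 − T_6 = 0.9765625.

0.9765625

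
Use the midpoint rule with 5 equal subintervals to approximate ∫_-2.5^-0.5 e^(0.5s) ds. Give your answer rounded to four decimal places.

0.9830

Δs = (-0.5 − (-2.5))/5 = 0.4.
Midpoints: -2.3, -1.9, -1.5, -1.1, -0.7.
f(-2.3) ≈ 0.3166, f(-1.9) ≈ 0.3867, f(-1.5) ≈ 0.4724, f(-1.1) ≈ 0.5769, f(-0.7) ≈ 0.7047.
Sum = Δs · [f(-2.3) + f(-1.9) + f(-1.5) + f(-1.1) + f(-0.7)].
Sum ≈ 0.9830.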